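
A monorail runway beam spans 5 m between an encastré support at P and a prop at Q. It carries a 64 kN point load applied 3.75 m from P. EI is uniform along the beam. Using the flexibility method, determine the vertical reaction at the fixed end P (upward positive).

Release the roller at Q. Primary structure: cantilever fixed at P.
Primary-structure tip deflection at Q by superposition:
  point load 64 at a = 3.75: Pa²(3L − a)/(6EI) = 1688/EI
Tip deflection under a unit load at Q: L³/(3EI) = 41.67/EI.
The prop prevents deflection at Q: R_Q = δ_0/δ_{QQ} = 1688/41.67 = 40.5 kN.
Vertical equilibrium: R_P = ΣP − R_Q = 64 − 40.5 = 23.5 kN.

R_P = 23.5 kN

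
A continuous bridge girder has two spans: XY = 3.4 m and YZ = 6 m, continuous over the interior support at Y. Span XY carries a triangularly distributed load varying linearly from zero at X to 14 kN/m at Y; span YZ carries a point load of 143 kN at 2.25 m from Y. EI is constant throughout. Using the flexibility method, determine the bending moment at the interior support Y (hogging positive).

Insert a hinge at Y; M_Y is the redundant, and each span becomes simply supported.
End slopes at the hinge Y, treating each span as simply supported:
  span XY: triangular load, peak 14: w₀L³/(45EI) = 12.23/EI
  span YZ: point load 143 at a = 2.25: Pab(L + b)/(6LEI) = 326.8/EI
  relative rotation θ_0 = (12.23 + 326.8)/EI = 339/EI
A unit hogging moment at Y produces rotation L₁/(3EI) + L₂/(3EI) = 3.133/EI.
Slope continuity at Y: θ_0 = M_Y·3.133/EI, so M_Y = 339/3.133 = 108.2 kN·m (hogging).

M_Y = 108.2 kN·m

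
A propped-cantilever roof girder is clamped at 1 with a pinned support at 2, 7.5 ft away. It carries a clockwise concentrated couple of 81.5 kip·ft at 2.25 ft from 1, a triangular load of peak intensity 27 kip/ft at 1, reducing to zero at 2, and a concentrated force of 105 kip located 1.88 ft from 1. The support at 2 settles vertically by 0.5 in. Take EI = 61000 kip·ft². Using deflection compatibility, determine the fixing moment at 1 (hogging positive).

M_1 = 385.3 kip·ft

Take the reaction at 2 as the redundant and release it; the primary structure is a cantilever fixed at 1.
Free-end deflection of the primary structure under the applied loading (downward +):
  clockwise couple 81.5 at a = 2.25: M₀a(2L − a)/(2EI) = 1169/EI
  triangular load, peak 27 at the fixed end: w₀L⁴/(30EI) = 2848/EI
  point load 105 at a = 1.88: Pa²(3L − a)/(6EI) = 1275/EI
  δ_0 = 5292/EI
Tip deflection under a unit load at 2: L³/(3EI) = 140.6/EI.
With EI = 61000 kip·ft²: δ_0 = 0.086755 ft and δ_{22} = 0.002305 ft/kip.
Compatibility — the beam at 2 must follow the support down by 0.04167 ft: δ_0 − R_2·δ_{22} = 0.04167, so R_2 = (0.086755 − 0.04167)/0.002305 = 19.56 kip.
Moment equilibrium about 1: M_1 = Σ(load moments about 1) − R_2·L = 532 − 19.56×7.5 = 385.3 kip·ft.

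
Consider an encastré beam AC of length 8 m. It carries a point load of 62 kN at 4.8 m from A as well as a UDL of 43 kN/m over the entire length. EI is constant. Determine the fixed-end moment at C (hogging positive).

M_C = 300.8 kN·m

Release both end moments; the primary structure is a simply-supported span AC with redundants M_A and M_C.
On the primary (simply-supported) span, the end slopes from the loading are:
  at A: point load 62 at a = 4.8: Pab(L + b)/(6LEI) = 222.2/EI
  at C: point load 62 at a = 4.8: Pab(L + a)/(6LEI) = 254/EI
  at A: UDL 43: wL³/(24EI) = 917.3/EI
  at C: UDL 43: wL³/(24EI) = 917.3/EI
  θ_A0 = 1140/EI,  θ_C0 = 1171/EI
Flexibility coefficients: a unit moment at one end gives L/(3EI) there and L/(6EI) at the far end, so f₁₁ = f₂₂ = 2.667/EI and f₁₂ = f₂₁ = 1.333/EI.
Compatibility — zero rotation at each built-in end:
  2.667 M_A + 1.333 M_C = 1140
  1.333 M_A + 2.667 M_C = 1171
Solving the pair gives M_A = 276.9 kN·m and M_C = 300.8 kN·m (hogging).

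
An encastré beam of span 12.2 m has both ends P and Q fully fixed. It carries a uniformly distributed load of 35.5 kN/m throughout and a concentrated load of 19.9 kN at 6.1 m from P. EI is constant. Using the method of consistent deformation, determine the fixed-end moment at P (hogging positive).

M_P = 470.7 kN·m

Release both end moments; the primary structure is a simply-supported span PQ with redundants M_P and M_Q.
End rotations of the released simple span under the applied load (×1/EI):
  at P: UDL 35.5: wL³/(24EI) = 2686/EI
  at Q: UDL 35.5: wL³/(24EI) = 2686/EI
  at P: point load 19.9 at a = 6.1: Pab(L + b)/(6LEI) = 185.1/EI
  at Q: point load 19.9 at a = 6.1: Pab(L + a)/(6LEI) = 185.1/EI
  θ_P0 = 2871/EI,  θ_Q0 = 2871/EI
Flexibility coefficients: a unit moment at one end gives L/(3EI) there and L/(6EI) at the far end, so f₁₁ = f₂₂ = 4.067/EI and f₁₂ = f₂₁ = 2.033/EI.
Compatibility — zero rotation at each built-in end:
  4.067 M_P + 2.033 M_Q = 2871
  2.033 M_P + 4.067 M_Q = 2871
Solving the pair gives M_P = 470.7 kN·m and M_Q = 470.7 kN·m (hogging).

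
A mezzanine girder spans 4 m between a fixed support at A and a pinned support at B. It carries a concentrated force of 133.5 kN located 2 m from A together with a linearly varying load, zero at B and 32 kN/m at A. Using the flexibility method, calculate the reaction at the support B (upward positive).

R_B = 54.52 kN

Release the roller at B. Primary structure: cantilever fixed at A.
Free-end deflection of the primary structure under the applied loading (downward +):
  point load 133.5 at a = 2: Pa²(3L − a)/(6EI) = 890/EI
  triangular load, peak 32 at the fixed end: w₀L⁴/(30EI) = 273.1/EI
  δ_0 = 1163/EI
Flexibility coefficient — unit upward force at B: δ_{BB} = L³/(3EI) = 21.33/EI.
Compatibility at B: δ_0 − R_B·δ_{BB} = 0, so R_B = 1163/21.33 = 54.52 kN.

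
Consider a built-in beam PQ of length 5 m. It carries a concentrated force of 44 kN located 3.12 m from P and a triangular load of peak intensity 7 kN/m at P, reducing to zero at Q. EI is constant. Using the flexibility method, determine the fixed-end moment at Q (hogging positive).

M_Q = 38.04 kN·m

Release both end moments; the primary structure is a simply-supported span PQ with redundants M_P and M_Q.
Simple-span end rotations at P and Q under the given loads:
  at P: point load 44 at a = 3.12: Pab(L + b)/(6LEI) = 59.19/EI
  at Q: point load 44 at a = 3.12: Pab(L + a)/(6LEI) = 69.86/EI
  at P: triangular load, peak 7: w₀L³/(45EI) = 19.44/EI
  at Q: triangular load, peak 7: 7w₀L³/(360EI) = 17.01/EI
  θ_P0 = 78.63/EI,  θ_Q0 = 86.87/EI
Flexibility coefficients: a unit moment at one end gives L/(3EI) there and L/(6EI) at the far end, so f₁₁ = f₂₂ = 1.667/EI and f₁₂ = f₂₁ = 0.8333/EI.
Compatibility — zero rotation at each built-in end:
  1.667 M_P + 0.8333 M_Q = 78.63
  0.8333 M_P + 1.667 M_Q = 86.87
Solving the pair gives M_P = 28.16 kN·m and M_Q = 38.04 kN·m (hogging).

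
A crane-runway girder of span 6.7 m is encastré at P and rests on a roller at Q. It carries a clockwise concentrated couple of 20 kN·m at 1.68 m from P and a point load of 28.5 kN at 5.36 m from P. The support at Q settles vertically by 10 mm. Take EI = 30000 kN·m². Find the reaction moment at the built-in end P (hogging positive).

Remove the prop at Q; the released (primary) structure is a cantilever built in at P.
Primary-structure tip deflection at Q by superposition:
  clockwise couple 20 at a = 1.68: M₀a(2L − a)/(2EI) = 196.9/EI
  point load 28.5 at a = 5.36: Pa²(3L − a)/(6EI) = 2012/EI
  δ_0 = 2208/EI
Flexibility coefficient — unit upward force at Q: δ_{QQ} = L³/(3EI) = 100.3/EI.
With EI = 30000 kN·m²: δ_0 = 0.073613 m and δ_{QQ} = 0.003342 m/kN.
Compatibility — the beam at Q must follow the support down by 0.01 m: δ_0 − R_Q·δ_{QQ} = 0.01, so R_Q = (0.073613 − 0.01)/0.003342 = 19.04 kN.
Moment equilibrium about P: M_P = Σ(load moments about P) − R_Q·L = 172.8 − 19.04×6.7 = 45.22 kN·m.

M_P = 45.22 kN·m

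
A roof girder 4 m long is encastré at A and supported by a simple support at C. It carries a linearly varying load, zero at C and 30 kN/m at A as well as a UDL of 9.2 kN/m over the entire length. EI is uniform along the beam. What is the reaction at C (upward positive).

Release the roller at C. Primary structure: cantilever fixed at A.
Free-end deflection of the primary structure under the applied loading (downward +):
  triangular load, peak 30 at the fixed end: w₀L⁴/(30EI) = 256/EI
  UDL 9.2: wL⁴/(8EI) = 294.4/EI
  δ_0 = 550.4/EI
Flexibility coefficient — unit upward force at C: δ_{CC} = L³/(3EI) = 21.33/EI.
Compatibility at C: δ_0 − R_C·δ_{CC} = 0, so R_C = 550.4/21.33 = 25.8 kN.

R_C = 25.8 kN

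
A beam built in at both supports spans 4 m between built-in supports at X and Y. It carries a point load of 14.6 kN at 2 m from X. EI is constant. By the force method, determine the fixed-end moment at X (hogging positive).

M_X = 7.3 kN·m

Take the two fixed-end moments M_X, M_Y as redundants; the released structure is the simple span XY.
On the primary (simply-supported) span, the end slopes from the loading are:
  at X: point load 14.6 at a = 2: Pab(L + b)/(6LEI) = 14.6/EI
  at Y: point load 14.6 at a = 2: Pab(L + a)/(6LEI) = 14.6/EI
  θ_X0 = 14.6/EI,  θ_Y0 = 14.6/EI
Flexibility coefficients: a unit moment at one end gives L/(3EI) there and L/(6EI) at the far end, so f₁₁ = f₂₂ = 1.333/EI and f₁₂ = f₂₁ = 0.6667/EI.
Compatibility — zero rotation at each built-in end:
  1.333 M_X + 0.6667 M_Y = 14.6
  0.6667 M_X + 1.333 M_Y = 14.6
Solving the pair gives M_X = 7.3 kN·m and M_Y = 7.3 kN·m (hogging).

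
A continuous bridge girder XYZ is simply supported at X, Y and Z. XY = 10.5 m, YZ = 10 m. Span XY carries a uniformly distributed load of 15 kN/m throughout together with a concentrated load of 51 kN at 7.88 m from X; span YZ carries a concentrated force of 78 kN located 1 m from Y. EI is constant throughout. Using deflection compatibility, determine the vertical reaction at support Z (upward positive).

R_Z = -10.54 kN

Release continuity at Y by inserting a hinge; the redundant is the internal moment M_Y. The primary structure is two simply-supported spans XY and YZ.
End slopes at the hinge Y, treating each span as simply supported:
  span XY: UDL 15: wL³/(24EI) = 723.5/EI
  span XY: point load 51 at a = 7.88: Pab(L + a)/(6LEI) = 307.2/EI
  span YZ: point load 78 at a = 1: Pab(L + b)/(6LEI) = 222.3/EI
  relative rotation θ_0 = (1031 + 222.3)/EI = 1253/EI
A unit hogging moment at Y produces rotation L₁/(3EI) + L₂/(3EI) = 6.833/EI.
Slope continuity at Y: θ_0 = M_Y·6.833/EI, so M_Y = 1253/6.833 = 183.4 kN·m (hogging).
Span YZ, ΣM about Z: R_Y^{YZ}·10 = 702 + 183.4, so R_Y^{YZ} = 88.54 kN and R_Z = 78 − 88.54 = -10.54 kN.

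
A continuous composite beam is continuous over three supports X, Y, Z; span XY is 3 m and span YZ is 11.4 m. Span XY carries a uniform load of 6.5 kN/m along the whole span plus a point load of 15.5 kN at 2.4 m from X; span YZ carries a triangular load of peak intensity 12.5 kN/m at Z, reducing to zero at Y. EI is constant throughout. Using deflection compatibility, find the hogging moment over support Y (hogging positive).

M_Y = 77.94 kN·m

Take M_Y as the redundant. Released structure: two simple spans XY and YZ with a hinge at Y.
End slopes at the hinge Y, treating each span as simply supported:
  span XY: UDL 6.5: wL³/(24EI) = 7.312/EI
  span XY: point load 15.5 at a = 2.4: Pab(L + a)/(6LEI) = 6.696/EI
  span YZ: triangular load, peak 12.5: 7w₀L³/(360EI) = 360.1/EI
  relative rotation θ_0 = (14.01 + 360.1)/EI = 374.1/EI
A unit hogging moment at Y produces rotation L₁/(3EI) + L₂/(3EI) = 4.8/EI.
Compatibility: M_Y·(L₁+L₂)/(3EI) = θ_0, giving M_Y = 77.94 kN·m (hogging).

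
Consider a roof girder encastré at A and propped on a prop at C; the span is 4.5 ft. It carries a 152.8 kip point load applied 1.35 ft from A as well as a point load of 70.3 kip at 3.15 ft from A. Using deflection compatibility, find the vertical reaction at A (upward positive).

R_A = 164.9 kip

Take the reaction at C as the redundant and release it; the primary structure is a cantilever fixed at A.
Downward deflection at the released point C due to the loads:
  point load 152.8 at a = 1.35: Pa²(3L − a)/(6EI) = 563.9/EI
  point load 70.3 at a = 3.15: Pa²(3L − a)/(6EI) = 1203/EI
  δ_0 = 1767/EI
Tip deflection under a unit load at C: L³/(3EI) = 30.38/EI.
Compatibility at C: δ_0 − R_C·δ_{CC} = 0, so R_C = 1767/30.38 = 58.18 kip.
Vertical equilibrium: R_A = ΣP − R_C = 223.1 − 58.18 = 164.9 kip.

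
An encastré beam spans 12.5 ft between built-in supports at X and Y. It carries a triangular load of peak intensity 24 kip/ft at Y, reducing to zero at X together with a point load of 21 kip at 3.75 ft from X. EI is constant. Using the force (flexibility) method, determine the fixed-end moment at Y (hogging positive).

Release both end moments; the primary structure is a simply-supported span XY with redundants M_X and M_Y.
End rotations of the released simple span under the applied load (×1/EI):
  at X: triangular load, peak 24: 7w₀L³/(360EI) = 911.5/EI
  at Y: triangular load, peak 24: w₀L³/(45EI) = 1042/EI
  at X: point load 21 at a = 3.75: Pab(L + b)/(6LEI) = 195.2/EI
  at Y: point load 21 at a = 3.75: Pab(L + a)/(6LEI) = 149.3/EI
  θ_X0 = 1107/EI,  θ_Y0 = 1191/EI
Flexibility coefficients: a unit moment at one end gives L/(3EI) there and L/(6EI) at the far end, so f₁₁ = f₂₂ = 4.167/EI and f₁₂ = f₂₁ = 2.083/EI.
Compatibility — zero rotation at each built-in end:
  4.167 M_X + 2.083 M_Y = 1107
  2.083 M_X + 4.167 M_Y = 1191
Solving the pair gives M_X = 163.6 kip·ft and M_Y = 204 kip·ft (hogging).

M_Y = 204 kip·ft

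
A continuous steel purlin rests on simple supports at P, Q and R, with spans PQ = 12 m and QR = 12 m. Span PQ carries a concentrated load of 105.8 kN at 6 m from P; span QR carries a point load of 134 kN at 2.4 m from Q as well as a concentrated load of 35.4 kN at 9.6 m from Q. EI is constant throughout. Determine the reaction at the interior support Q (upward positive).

Insert a hinge at Q; M_Q is the redundant, and each span becomes simply supported.
Rotations at Q on the released spans (each span's end-slope, ×1/EI):
  span PQ: point load 105.8 at a = 6: Pab(L + a)/(6LEI) = 952.2/EI
  span QR: point load 134 at a = 2.4: Pab(L + b)/(6LEI) = 926.2/EI
  span QR: point load 35.4 at a = 9.6: Pab(L + b)/(6LEI) = 163.1/EI
  relative rotation θ_0 = (952.2 + 1089)/EI = 2042/EI
A unit hogging moment at Q produces rotation L₁/(3EI) + L₂/(3EI) = 8/EI.
Compatibility: M_Q·(L₁+L₂)/(3EI) = θ_0, giving M_Q = 255.2 kN·m (hogging).
Span PQ, ΣM about P with M_Q applied at Q: R_Q^{PQ}·12 = 634.8 + 255.2, so R_Q^{PQ} = 74.17 kN and R_P = 105.8 − 74.17 = 31.63 kN.
Span QR, ΣM about R: R_Q^{QR}·12 = 1371 + 255.2, so R_Q^{QR} = 135.5 kN and R_R = 169.4 − 135.5 = 33.85 kN.
R_Q = 74.17 + 135.5 = 209.7 kN.

R_Q = 209.7 kN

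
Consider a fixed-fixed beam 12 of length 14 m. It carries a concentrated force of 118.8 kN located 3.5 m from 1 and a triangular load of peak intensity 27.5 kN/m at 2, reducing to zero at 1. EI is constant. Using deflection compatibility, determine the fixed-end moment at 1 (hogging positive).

M_1 = 413.6 kN·m

Take the two fixed-end moments M_1, M_2 as redundants; the released structure is the simple span 12.
On the primary (simply-supported) span, the end slopes from the loading are:
  at 1: point load 118.8 at a = 3.5: Pab(L + b)/(6LEI) = 1273/EI
  at 2: point load 118.8 at a = 3.5: Pab(L + a)/(6LEI) = 909.6/EI
  at 1: triangular load, peak 27.5: 7w₀L³/(360EI) = 1467/EI
  at 2: triangular load, peak 27.5: w₀L³/(45EI) = 1677/EI
  θ_10 = 2741/EI,  θ_20 = 2586/EI
Flexibility coefficients: a unit moment at one end gives L/(3EI) there and L/(6EI) at the far end, so f₁₁ = f₂₂ = 4.667/EI and f₁₂ = f₂₁ = 2.333/EI.
Compatibility — zero rotation at each built-in end:
  4.667 M_1 + 2.333 M_2 = 2741
  2.333 M_1 + 4.667 M_2 = 2586
Solving the pair gives M_1 = 413.6 kN·m and M_2 = 347.5 kN·m (hogging).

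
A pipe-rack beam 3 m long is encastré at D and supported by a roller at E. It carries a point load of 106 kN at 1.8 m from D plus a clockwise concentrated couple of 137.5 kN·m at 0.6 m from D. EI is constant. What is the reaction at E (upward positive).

Remove the prop at E; the released (primary) structure is a cantilever built in at D.
Downward deflection at the released point E due to the loads:
  point load 106 at a = 1.8: Pa²(3L − a)/(6EI) = 412.1/EI
  clockwise couple 137.5 at a = 0.6: M₀a(2L − a)/(2EI) = 222.8/EI
  δ_0 = 634.9/EI
Flexibility coefficient — unit upward force at E: δ_{EE} = L³/(3EI) = 9/EI.
Compatibility at E: δ_0 − R_E·δ_{EE} = 0, so R_E = 634.9/9 = 70.54 kN.

R_E = 70.54 kN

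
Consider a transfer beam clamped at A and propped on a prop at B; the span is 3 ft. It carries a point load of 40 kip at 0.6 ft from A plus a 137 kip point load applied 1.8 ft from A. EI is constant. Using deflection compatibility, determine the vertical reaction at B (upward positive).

R_B = 61.42 kip

Take the reaction at B as the redundant and release it; the primary structure is a cantilever fixed at A.
Deflection at B on the released cantilever, summing each load's contribution:
  point load 40 at a = 0.6: Pa²(3L − a)/(6EI) = 20.16/EI
  point load 137 at a = 1.8: Pa²(3L − a)/(6EI) = 532.7/EI
  δ_0 = 552.8/EI
Flexibility coefficient — unit upward force at B: δ_{BB} = L³/(3EI) = 9/EI.
Compatibility at B: δ_0 − R_B·δ_{BB} = 0, so R_B = 552.8/9 = 61.42 kip.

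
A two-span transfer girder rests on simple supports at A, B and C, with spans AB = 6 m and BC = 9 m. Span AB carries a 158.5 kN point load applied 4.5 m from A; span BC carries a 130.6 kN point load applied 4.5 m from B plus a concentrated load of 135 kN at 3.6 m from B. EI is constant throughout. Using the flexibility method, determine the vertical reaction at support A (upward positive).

R_A = -16.14 kN

Insert a hinge at B; M_B is the redundant, and each span becomes simply supported.
End slopes at the hinge B, treating each span as simply supported:
  span AB: point load 158.5 at a = 4.5: Pab(L + a)/(6LEI) = 312/EI
  span BC: point load 130.6 at a = 4.5: Pab(L + b)/(6LEI) = 661.2/EI
  span BC: point load 135 at a = 3.6: Pab(L + b)/(6LEI) = 699.8/EI
  relative rotation θ_0 = (312 + 1361)/EI = 1673/EI
A unit hogging moment at B produces rotation L₁/(3EI) + L₂/(3EI) = 5/EI.
Compatibility: M_B·(L₁+L₂)/(3EI) = θ_0, giving M_B = 334.6 kN·m (hogging).
Span AB, ΣM about A with M_B applied at B: R_B^{AB}·6 = 713.2 + 334.6, so R_B^{AB} = 174.6 kN and R_A = 158.5 − 174.6 = -16.14 kN.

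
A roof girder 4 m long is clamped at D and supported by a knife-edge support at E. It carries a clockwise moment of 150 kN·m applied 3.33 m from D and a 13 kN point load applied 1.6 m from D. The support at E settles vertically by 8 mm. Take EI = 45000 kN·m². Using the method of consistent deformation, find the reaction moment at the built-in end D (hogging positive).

M_D = 8.797 kN·m

Release the roller at E. Primary structure: cantilever fixed at D.
Free-end deflection of the primary structure under the applied loading (downward +):
  clockwise couple 150 at a = 3.33: M₀a(2L − a)/(2EI) = 1166/EI
  point load 13 at a = 1.6: Pa²(3L − a)/(6EI) = 57.69/EI
  δ_0 = 1224/EI
Tip deflection under a unit load at E: L³/(3EI) = 21.33/EI.
With EI = 45000 kN·m²: δ_0 = 0.0272 m and δ_{EE} = 0.000474 m/kN.
Compatibility — the beam at E must follow the support down by 0.008 m: δ_0 − R_E·δ_{EE} = 0.008, so R_E = (0.0272 − 0.008)/0.000474 = 40.5 kN.
Moment equilibrium about D: M_D = Σ(load moments about D) − R_E·L = 170.8 − 40.5×4 = 8.797 kN·m.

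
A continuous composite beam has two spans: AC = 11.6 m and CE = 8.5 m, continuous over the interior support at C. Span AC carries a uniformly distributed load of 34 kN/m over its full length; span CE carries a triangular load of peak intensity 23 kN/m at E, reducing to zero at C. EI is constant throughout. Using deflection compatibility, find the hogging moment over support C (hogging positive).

M_C = 371 kN·m

Release continuity at C by inserting a hinge; the redundant is the internal moment M_C. The primary structure is two simply-supported spans AC and CE.
End slopes at the hinge C, treating each span as simply supported:
  span AC: UDL 34: wL³/(24EI) = 2211/EI
  span CE: triangular load, peak 23: 7w₀L³/(360EI) = 274.7/EI
  relative rotation θ_0 = (2211 + 274.7)/EI = 2486/EI
A unit hogging moment at C produces rotation L₁/(3EI) + L₂/(3EI) = 6.7/EI.
Slope continuity at C: θ_0 = M_C·6.7/EI, so M_C = 2486/6.7 = 371 kN·m (hogging).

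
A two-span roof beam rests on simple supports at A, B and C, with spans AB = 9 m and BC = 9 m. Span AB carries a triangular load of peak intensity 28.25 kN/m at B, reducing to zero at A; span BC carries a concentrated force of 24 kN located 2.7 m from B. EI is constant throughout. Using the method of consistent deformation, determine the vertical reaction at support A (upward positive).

Take M_B as the redundant. Released structure: two simple spans AB and BC with a hinge at B.
Discontinuity in slope at B on the released structure — sum the simple-span end rotations:
  span AB: triangular load, peak 28.25: w₀L³/(45EI) = 457.6/EI
  span BC: point load 24 at a = 2.7: Pab(L + b)/(6LEI) = 115.7/EI
  relative rotation θ_0 = (457.6 + 115.7)/EI = 573.3/EI
A unit hogging moment at B produces rotation L₁/(3EI) + L₂/(3EI) = 6/EI.
Slope continuity at B: θ_0 = M_B·6/EI, so M_B = 573.3/6 = 95.55 kN·m (hogging).
Span AB, ΣM about A with M_B applied at B: R_B^{AB}·9 = 762.8 + 95.55, so R_B^{AB} = 95.37 kN and R_A = 127.1 − 95.37 = 31.76 kN.

R_A = 31.76 kN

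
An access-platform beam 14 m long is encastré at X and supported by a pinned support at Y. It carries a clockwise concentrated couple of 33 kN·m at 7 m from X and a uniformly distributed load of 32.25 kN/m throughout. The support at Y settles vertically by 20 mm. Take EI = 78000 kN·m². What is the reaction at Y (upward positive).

Take the reaction at Y as the redundant and release it; the primary structure is a cantilever fixed at X.
Free-end deflection of the primary structure under the applied loading (downward +):
  clockwise couple 33 at a = 7: M₀a(2L − a)/(2EI) = 2426/EI
  UDL 32.25: wL⁴/(8EI) = 154864/EI
  δ_0 = 157290/EI
Flexibility coefficient — unit upward force at Y: δ_{YY} = L³/(3EI) = 914.7/EI.
With EI = 78000 kN·m²: δ_0 = 2.0165 m and δ_{YY} = 0.011726 m/kN.
Compatibility — the beam at Y must follow the support down by 0.02 m: δ_0 − R_Y·δ_{YY} = 0.02, so R_Y = (2.0165 − 0.02)/0.011726 = 170.3 kN.

R_Y = 170.3 kN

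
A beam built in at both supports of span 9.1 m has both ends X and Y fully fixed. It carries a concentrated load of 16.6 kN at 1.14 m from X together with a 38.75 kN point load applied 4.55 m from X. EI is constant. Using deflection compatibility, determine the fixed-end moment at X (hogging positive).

Take the two fixed-end moments M_X, M_Y as redundants; the released structure is the simple span XY.
Simple-span end rotations at X and Y under the given loads:
  at X: point load 16.6 at a = 1.14: Pab(L + b)/(6LEI) = 47.07/EI
  at Y: point load 16.6 at a = 1.14: Pab(L + a)/(6LEI) = 28.25/EI
  at X: point load 38.75 at a = 4.55: Pab(L + b)/(6LEI) = 200.6/EI
  at Y: point load 38.75 at a = 4.55: Pab(L + a)/(6LEI) = 200.6/EI
  θ_X0 = 247.6/EI,  θ_Y0 = 228.8/EI
Flexibility coefficients: a unit moment at one end gives L/(3EI) there and L/(6EI) at the far end, so f₁₁ = f₂₂ = 3.033/EI and f₁₂ = f₂₁ = 1.517/EI.
Compatibility — zero rotation at each built-in end:
  3.033 M_X + 1.517 M_Y = 247.6
  1.517 M_X + 3.033 M_Y = 228.8
Solving the pair gives M_X = 58.56 kN·m and M_Y = 46.15 kN·m (hogging).

M_X = 58.56 kN·m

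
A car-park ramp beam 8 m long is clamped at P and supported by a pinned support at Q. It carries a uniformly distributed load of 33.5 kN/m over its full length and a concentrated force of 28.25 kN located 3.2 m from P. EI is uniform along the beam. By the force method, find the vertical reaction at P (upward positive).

R_P = 189.9 kN

Remove the prop at Q; the released (primary) structure is a cantilever built in at P.
Deflection at Q on the released cantilever, summing each load's contribution:
  UDL 33.5: wL⁴/(8EI) = 17152/EI
  point load 28.25 at a = 3.2: Pa²(3L − a)/(6EI) = 1003/EI
  δ_0 = 18155/EI
Tip deflection under a unit load at Q: L³/(3EI) = 170.7/EI.
The prop prevents deflection at Q: R_Q = δ_0/δ_{QQ} = 18155/170.7 = 106.4 kN.
Vertical equilibrium: R_P = ΣP − R_Q = 296.2 − 106.4 = 189.9 kN.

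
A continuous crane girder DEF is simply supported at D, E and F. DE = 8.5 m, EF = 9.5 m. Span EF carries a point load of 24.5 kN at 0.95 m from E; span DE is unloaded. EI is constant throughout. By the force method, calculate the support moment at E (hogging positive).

Take M_E as the redundant. Released structure: two simple spans DE and EF with a hinge at E.
Discontinuity in slope at E on the released structure — sum the simple-span end rotations:
  span EF: point load 24.5 at a = 0.95: Pab(L + b)/(6LEI) = 63.02/EI
  relative rotation θ_0 = (0 + 63.02)/EI = 63.02/EI
A unit hogging moment at E produces rotation L₁/(3EI) + L₂/(3EI) = 6/EI.
Compatibility: M_E·(L₁+L₂)/(3EI) = θ_0, giving M_E = 10.5 kN·m (hogging).

M_E = 10.5 kN·m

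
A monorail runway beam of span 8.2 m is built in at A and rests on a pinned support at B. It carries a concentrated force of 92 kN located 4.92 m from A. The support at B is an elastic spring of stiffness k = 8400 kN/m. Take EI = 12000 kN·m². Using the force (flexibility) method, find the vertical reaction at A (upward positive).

Release the roller at B. Primary structure: cantilever fixed at A.
Primary-structure tip deflection at B by superposition:
  point load 92 at a = 4.92: Pa²(3L − a)/(6EI) = 7305/EI
Flexibility coefficient — unit upward force at B: δ_{BB} = L³/(3EI) = 183.8/EI.
With EI = 12000 kN·m²: δ_0 = 0.60871 m and δ_{BB} = 0.015316 m/kN.
Compatibility — the spring shortens by R_B/k under the reaction it provides: δ_0 − R_B·δ_{BB} = R_B/k. With 1/k = 0.000119 m/kN, R_B = δ_0 / (δ_{BB} + 1/k) = 0.60871 / (0.015316 + 0.000119) = 39.44 kN.
Vertical equilibrium: R_A = ΣP − R_B = 92 − 39.44 = 52.56 kN.

R_A = 52.56 kN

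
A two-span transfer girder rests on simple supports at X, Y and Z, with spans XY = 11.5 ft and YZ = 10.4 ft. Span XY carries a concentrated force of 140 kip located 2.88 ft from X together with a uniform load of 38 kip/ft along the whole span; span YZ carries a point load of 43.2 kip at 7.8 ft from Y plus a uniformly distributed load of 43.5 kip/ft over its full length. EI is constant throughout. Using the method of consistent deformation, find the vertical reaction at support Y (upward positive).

Release continuity at Y by inserting a hinge; the redundant is the internal moment M_Y. The primary structure is two simply-supported spans XY and YZ.
Rotations at Y on the released spans (each span's end-slope, ×1/EI):
  span XY: point load 140 at a = 2.88: Pab(L + a)/(6LEI) = 724.3/EI
  span XY: UDL 38: wL³/(24EI) = 2408/EI
  span YZ: point load 43.2 at a = 7.8: Pab(L + b)/(6LEI) = 182.5/EI
  span YZ: UDL 43.5: wL³/(24EI) = 2039/EI
  relative rotation θ_0 = (3132 + 2221)/EI = 5354/EI
A unit hogging moment at Y produces rotation L₁/(3EI) + L₂/(3EI) = 7.3/EI.
Slope continuity at Y: θ_0 = M_Y·7.3/EI, so M_Y = 5354/7.3 = 733.4 kip·ft (hogging).
Span XY, ΣM about X with M_Y applied at Y: R_Y^{XY}·11.5 = 2916 + 733.4, so R_Y^{XY} = 317.3 kip and R_X = 577 − 317.3 = 259.7 kip.
Span YZ, ΣM about Z: R_Y^{YZ}·10.4 = 2465 + 733.4, so R_Y^{YZ} = 307.5 kip and R_Z = 495.6 − 307.5 = 188.1 kip.
R_Y = 317.3 + 307.5 = 624.9 kip.

R_Y = 624.9 kip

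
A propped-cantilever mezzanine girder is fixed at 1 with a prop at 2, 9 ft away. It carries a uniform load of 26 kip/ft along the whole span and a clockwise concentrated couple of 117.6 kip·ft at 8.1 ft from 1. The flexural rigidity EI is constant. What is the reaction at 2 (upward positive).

Remove the prop at 2; the released (primary) structure is a cantilever built in at 1.
Deflection at 2 on the released cantilever, summing each load's contribution:
  UDL 26: wL⁴/(8EI) = 21323/EI
  clockwise couple 117.6 at a = 8.1: M₀a(2L − a)/(2EI) = 4715/EI
  δ_0 = 26038/EI
Flexibility coefficient — unit upward force at 2: δ_{22} = L³/(3EI) = 243/EI.
Compatibility at 2: δ_0 − R_2·δ_{22} = 0, so R_2 = 26038/243 = 107.2 kip.

R_2 = 107.2 kip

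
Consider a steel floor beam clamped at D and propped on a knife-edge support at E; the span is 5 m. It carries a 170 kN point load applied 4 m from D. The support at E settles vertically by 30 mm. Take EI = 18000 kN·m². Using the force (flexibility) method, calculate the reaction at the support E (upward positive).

R_E = 106.7 kN

Remove the prop at E; the released (primary) structure is a cantilever built in at D.
Downward deflection at the released point E due to the loads:
  point load 170 at a = 4: Pa²(3L − a)/(6EI) = 4987/EI
Tip deflection under a unit load at E: L³/(3EI) = 41.67/EI.
With EI = 18000 kN·m²: δ_0 = 0.27704 m and δ_{EE} = 0.002315 m/kN.
Compatibility — the beam at E must follow the support down by 0.03 m: δ_0 − R_E·δ_{EE} = 0.03, so R_E = (0.27704 − 0.03)/0.002315 = 106.7 kN.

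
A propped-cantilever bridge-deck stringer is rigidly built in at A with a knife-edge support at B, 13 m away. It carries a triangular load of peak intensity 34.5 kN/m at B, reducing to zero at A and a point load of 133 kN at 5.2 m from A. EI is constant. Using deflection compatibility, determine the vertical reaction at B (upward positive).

R_B = 151 kN

Remove the prop at B; the released (primary) structure is a cantilever built in at A.
Downward deflection at the released point B due to the loads:
  triangular load, peak 34.5 at the free end: 11w₀L⁴/(120EI) = 90324/EI
  point load 133 at a = 5.2: Pa²(3L − a)/(6EI) = 20259/EI
  δ_0 = 110583/EI
Flexibility coefficient — unit upward force at B: δ_{BB} = L³/(3EI) = 732.3/EI.
Compatibility at B: δ_0 − R_B·δ_{BB} = 0, so R_B = 110583/732.3 = 151 kN.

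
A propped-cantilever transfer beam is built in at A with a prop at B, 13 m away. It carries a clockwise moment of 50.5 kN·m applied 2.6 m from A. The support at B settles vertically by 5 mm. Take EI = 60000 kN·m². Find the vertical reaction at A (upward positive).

Take the reaction at B as the redundant and release it; the primary structure is a cantilever fixed at A.
Deflection at B on the released cantilever, summing each load's contribution:
  clockwise couple 50.5 at a = 2.6: M₀a(2L − a)/(2EI) = 1536/EI
Tip deflection under a unit load at B: L³/(3EI) = 732.3/EI.
With EI = 60000 kN·m²: δ_0 = 0.025604 m and δ_{BB} = 0.012206 m/kN.
Compatibility — the beam at B must follow the support down by 0.005 m: δ_0 − R_B·δ_{BB} = 0.005, so R_B = (0.025604 − 0.005)/0.012206 = 1.688 kN.
Vertical equilibrium: R_A = ΣP − R_B = 0 − 1.688 = -1.688 kN.

R_A = -1.688 kN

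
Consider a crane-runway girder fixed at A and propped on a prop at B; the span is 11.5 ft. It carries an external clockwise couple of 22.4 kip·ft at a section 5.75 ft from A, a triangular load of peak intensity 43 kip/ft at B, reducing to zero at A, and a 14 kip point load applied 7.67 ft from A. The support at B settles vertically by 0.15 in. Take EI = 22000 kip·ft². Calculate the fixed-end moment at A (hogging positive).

Choose R_B as the redundant. The primary structure is the cantilever fixed at A.
Deflection at B on the released cantilever, summing each load's contribution:
  clockwise couple 22.4 at a = 5.75: M₀a(2L − a)/(2EI) = 1111/EI
  triangular load, peak 43 at the free end: 11w₀L⁴/(120EI) = 68940/EI
  point load 14 at a = 7.67: Pa²(3L − a)/(6EI) = 3683/EI
  δ_0 = 73734/EI
Flexibility coefficient — unit upward force at B: δ_{BB} = L³/(3EI) = 507/EI.
With EI = 22000 kip·ft²: δ_0 = 3.3515 ft and δ_{BB} = 0.023044 ft/kip.
Compatibility — the beam at B must follow the support down by 0.0125 ft: δ_0 − R_B·δ_{BB} = 0.0125, so R_B = (3.3515 − 0.0125)/0.023044 = 144.9 kip.
Moment equilibrium about A: M_A = Σ(load moments about A) − R_B·L = 2025 − 144.9×11.5 = 359 kip·ft.

M_A = 359 kip·ft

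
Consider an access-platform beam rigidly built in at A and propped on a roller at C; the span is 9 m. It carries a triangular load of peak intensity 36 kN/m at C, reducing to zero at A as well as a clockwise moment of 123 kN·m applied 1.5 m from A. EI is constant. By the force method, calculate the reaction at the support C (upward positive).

Release the roller at C. Primary structure: cantilever fixed at A.
Deflection at C on the released cantilever, summing each load's contribution:
  triangular load, peak 36 at the free end: 11w₀L⁴/(120EI) = 21651/EI
  clockwise couple 123 at a = 1.5: M₀a(2L − a)/(2EI) = 1522/EI
  δ_0 = 23173/EI
Flexibility coefficient — unit upward force at C: δ_{CC} = L³/(3EI) = 243/EI.
The prop prevents deflection at C: R_C = δ_0/δ_{CC} = 23173/243 = 95.36 kN.

R_C = 95.36 kN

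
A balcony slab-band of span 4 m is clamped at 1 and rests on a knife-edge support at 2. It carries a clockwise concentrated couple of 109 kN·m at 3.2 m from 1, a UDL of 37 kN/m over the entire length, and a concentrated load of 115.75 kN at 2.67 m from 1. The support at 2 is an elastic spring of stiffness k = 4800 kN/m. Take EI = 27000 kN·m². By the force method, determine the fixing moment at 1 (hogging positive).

M_1 = 223.8 kN·m

Remove the prop at 2; the released (primary) structure is a cantilever built in at 1.
Free-end deflection of the primary structure under the applied loading (downward +):
  clockwise couple 109 at a = 3.2: M₀a(2L − a)/(2EI) = 837.1/EI
  UDL 37: wL⁴/(8EI) = 1184/EI
  point load 115.75 at a = 2.67: Pa²(3L − a)/(6EI) = 1283/EI
  δ_0 = 3304/EI
Tip deflection under a unit load at 2: L³/(3EI) = 21.33/EI.
With EI = 27000 kN·m²: δ_0 = 0.12238 m and δ_{22} = 0.00079 m/kN.
Compatibility — the spring shortens by R_2/k under the reaction it provides: δ_0 − R_2·δ_{22} = R_2/k. With 1/k = 0.000208 m/kN, R_2 = δ_0 / (δ_{22} + 1/k) = 0.12238 / (0.00079 + 0.000208) = 122.6 kN.
Moment equilibrium about 1: M_1 = Σ(load moments about 1) − R_2·L = 714.1 − 122.6×4 = 223.8 kN·m.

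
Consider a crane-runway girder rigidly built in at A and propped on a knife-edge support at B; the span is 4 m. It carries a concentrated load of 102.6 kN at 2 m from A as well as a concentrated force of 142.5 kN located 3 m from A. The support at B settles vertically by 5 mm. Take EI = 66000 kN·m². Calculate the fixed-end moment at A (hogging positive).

Take the reaction at B as the redundant and release it; the primary structure is a cantilever fixed at A.
Free-end deflection of the primary structure under the applied loading (downward +):
  point load 102.6 at a = 2: Pa²(3L − a)/(6EI) = 684/EI
  point load 142.5 at a = 3: Pa²(3L − a)/(6EI) = 1924/EI
  δ_0 = 2608/EI
Flexibility coefficient — unit upward force at B: δ_{BB} = L³/(3EI) = 21.33/EI.
With EI = 66000 kN·m²: δ_0 = 0.039511 m and δ_{BB} = 0.000323 m/kN.
Compatibility — the beam at B must follow the support down by 0.005 m: δ_0 − R_B·δ_{BB} = 0.005, so R_B = (0.039511 − 0.005)/0.000323 = 106.8 kN.
Moment equilibrium about A: M_A = Σ(load moments about A) − R_B·L = 632.7 − 106.8×4 = 205.6 kN·m.

M_A = 205.6 kN·m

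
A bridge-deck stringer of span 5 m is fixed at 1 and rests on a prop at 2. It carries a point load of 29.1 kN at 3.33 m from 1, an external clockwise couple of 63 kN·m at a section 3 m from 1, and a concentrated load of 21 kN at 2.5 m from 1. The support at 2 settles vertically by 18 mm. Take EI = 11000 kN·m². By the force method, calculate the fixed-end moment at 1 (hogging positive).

M_1 = 48.66 kN·m

Choose R_2 as the redundant. The primary structure is the cantilever fixed at 1.
Primary-structure tip deflection at 2 by superposition:
  point load 29.1 at a = 3.33: Pa²(3L − a)/(6EI) = 627.6/EI
  clockwise couple 63 at a = 3: M₀a(2L − a)/(2EI) = 661.5/EI
  point load 21 at a = 2.5: Pa²(3L − a)/(6EI) = 273.4/EI
  δ_0 = 1563/EI
Tip deflection under a unit load at 2: L³/(3EI) = 41.67/EI.
With EI = 11000 kN·m²: δ_0 = 0.14205 m and δ_{22} = 0.003788 m/kN.
Compatibility — the beam at 2 must follow the support down by 0.018 m: δ_0 − R_2·δ_{22} = 0.018, so R_2 = (0.14205 − 0.018)/0.003788 = 32.75 kN.
Moment equilibrium about 1: M_1 = Σ(load moments about 1) − R_2·L = 212.4 − 32.75×5 = 48.66 kN·m.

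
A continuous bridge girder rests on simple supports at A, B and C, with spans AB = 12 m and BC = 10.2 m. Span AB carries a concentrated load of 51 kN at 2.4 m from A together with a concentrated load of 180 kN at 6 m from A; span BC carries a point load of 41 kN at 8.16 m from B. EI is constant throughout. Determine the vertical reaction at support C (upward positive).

R_C = 6.415 kN

Insert a hinge at B; M_B is the redundant, and each span becomes simply supported.
Discontinuity in slope at B on the released structure — sum the simple-span end rotations:
  span AB: point load 51 at a = 2.4: Pab(L + a)/(6LEI) = 235/EI
  span AB: point load 180 at a = 6: Pab(L + a)/(6LEI) = 1620/EI
  span BC: point load 41 at a = 8.16: Pab(L + b)/(6LEI) = 136.5/EI
  relative rotation θ_0 = (1855 + 136.5)/EI = 1992/EI
A unit hogging moment at B produces rotation L₁/(3EI) + L₂/(3EI) = 7.4/EI.
Compatibility: M_B·(L₁+L₂)/(3EI) = θ_0, giving M_B = 269.1 kN·m (hogging).
Span BC, ΣM about C: R_B^{BC}·10.2 = 83.64 + 269.1, so R_B^{BC} = 34.58 kN and R_C = 41 − 34.58 = 6.415 kN.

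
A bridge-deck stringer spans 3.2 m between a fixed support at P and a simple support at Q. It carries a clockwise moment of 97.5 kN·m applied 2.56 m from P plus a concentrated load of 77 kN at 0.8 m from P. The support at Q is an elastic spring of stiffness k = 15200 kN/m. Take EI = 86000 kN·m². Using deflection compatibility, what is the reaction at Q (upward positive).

Remove the prop at Q; the released (primary) structure is a cantilever built in at P.
Free-end deflection of the primary structure under the applied loading (downward +):
  clockwise couple 97.5 at a = 2.56: M₀a(2L − a)/(2EI) = 479.2/EI
  point load 77 at a = 0.8: Pa²(3L − a)/(6EI) = 72.28/EI
  δ_0 = 551.5/EI
Flexibility coefficient — unit upward force at Q: δ_{QQ} = L³/(3EI) = 10.92/EI.
With EI = 86000 kN·m²: δ_0 = 0.006413 m and δ_{QQ} = 0.000127 m/kN.
Compatibility — the spring shortens by R_Q/k under the reaction it provides: δ_0 − R_Q·δ_{QQ} = R_Q/k. With 1/k = 0.000066 m/kN, R_Q = δ_0 / (δ_{QQ} + 1/k) = 0.006413 / (0.000127 + 0.000066) = 33.26 kN.

R_Q = 33.26 kN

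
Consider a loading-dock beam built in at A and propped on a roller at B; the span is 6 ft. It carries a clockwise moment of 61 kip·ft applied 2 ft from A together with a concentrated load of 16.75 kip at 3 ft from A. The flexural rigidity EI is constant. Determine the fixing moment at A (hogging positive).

Release the roller at B. Primary structure: cantilever fixed at A.
Downward deflection at the released point B due to the loads:
  clockwise couple 61 at a = 2: M₀a(2L − a)/(2EI) = 610/EI
  point load 16.75 at a = 3: Pa²(3L − a)/(6EI) = 376.9/EI
  δ_0 = 986.9/EI
Flexibility coefficient — unit upward force at B: δ_{BB} = L³/(3EI) = 72/EI.
Compatibility at B: δ_0 − R_B·δ_{BB} = 0, so R_B = 986.9/72 = 13.71 kip.
Moment equilibrium about A: M_A = Σ(load moments about A) − R_B·L = 111.2 − 13.71×6 = 29.01 kip·ft.

M_A = 29.01 kip·ft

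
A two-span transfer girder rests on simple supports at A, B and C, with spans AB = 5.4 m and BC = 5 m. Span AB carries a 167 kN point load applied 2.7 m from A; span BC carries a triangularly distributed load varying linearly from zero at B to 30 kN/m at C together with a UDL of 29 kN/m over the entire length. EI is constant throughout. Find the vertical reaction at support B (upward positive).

R_B = 239.7 kN

Insert a hinge at B; M_B is the redundant, and each span becomes simply supported.
End slopes at the hinge B, treating each span as simply supported:
  span AB: point load 167 at a = 2.7: Pab(L + a)/(6LEI) = 304.4/EI
  span BC: triangular load, peak 30: 7w₀L³/(360EI) = 72.92/EI
  span BC: UDL 29: wL³/(24EI) = 151/EI
  relative rotation θ_0 = (304.4 + 224)/EI = 528.3/EI
A unit hogging moment at B produces rotation L₁/(3EI) + L₂/(3EI) = 3.467/EI.
Compatibility: M_B·(L₁+L₂)/(3EI) = θ_0, giving M_B = 152.4 kN·m (hogging).
Span AB, ΣM about A with M_B applied at B: R_B^{AB}·5.4 = 450.9 + 152.4, so R_B^{AB} = 111.7 kN and R_A = 167 − 111.7 = 55.28 kN.
Span BC, ΣM about C: R_B^{BC}·5 = 487.5 + 152.4, so R_B^{BC} = 128 kN and R_C = 220 − 128 = 92.02 kN.
R_B = 111.7 + 128 = 239.7 kN.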